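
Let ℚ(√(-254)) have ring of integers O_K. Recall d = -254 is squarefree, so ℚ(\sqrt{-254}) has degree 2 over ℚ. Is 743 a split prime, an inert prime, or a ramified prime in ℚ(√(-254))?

p is inert

d = -254 ≡ 2 (mod 4), so O_K = ℤ[√-254] and disc(K) = 4d = -1016.
743 ∤ -1016, so 743 is unramified.
Compute (-254/743) via Euler: 489^((743-1)/2) mod 743 = 742, so (-254/743) = -1.
Legendre symbol -1 ⇒ 743 is inert.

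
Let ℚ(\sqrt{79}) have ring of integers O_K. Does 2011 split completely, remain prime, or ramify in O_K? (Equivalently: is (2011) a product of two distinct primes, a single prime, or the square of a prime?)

2011 remains inert

79 mod 4 = 3, hence disc K = 4·79 = 316 and O_K = ℤ[√79].
2011 ∤ 316, so 2011 is unramified.
Euler's criterion: 79^1005 mod 2011 = 2010. Thus (79|2011) = -1.
d is a non-residue mod p, hence 2011 remains inert in O_K.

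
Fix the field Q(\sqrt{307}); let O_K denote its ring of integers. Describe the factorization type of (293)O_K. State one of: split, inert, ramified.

293 splits in O_K

d = 307 ≡ 3 (mod 4), so O_K = ℤ[√307] and disc(K) = 4d = 1228.
disc(K) = 1228 is not divisible by 293; 293 is unramified.
Euler's criterion: 307^146 mod 293 = 1. Thus (307|293) = 1.
Legendre symbol 1 ⇒ 293 is split.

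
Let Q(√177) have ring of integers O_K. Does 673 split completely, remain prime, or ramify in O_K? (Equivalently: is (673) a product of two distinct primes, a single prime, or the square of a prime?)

Since 177 ≡ 1 mod 4, the ring of integers is ℤ[(1+√177)/2] with discriminant 177.
Since gcd(673, 177) = 1 the prime 673 does not ramify.
Euler's criterion: 177^336 mod 673 = 672. Thus (177|673) = -1.
(177/673) = -1, so 673 is inert.

inert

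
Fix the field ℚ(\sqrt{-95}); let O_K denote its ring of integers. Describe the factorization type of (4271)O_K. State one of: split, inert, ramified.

4271 remains inert

-95 mod 4 = 1, hence disc K = -95 and O_K = ℤ[(1+√-95)/2].
Since gcd(4271, -95) = 1 the prime 4271 does not ramify.
Euler's criterion: (-95)^2135 mod 4271 = 4270. Thus (-95|4271) = -1.
d is a non-residue mod p, hence 4271 remains inert in O_K.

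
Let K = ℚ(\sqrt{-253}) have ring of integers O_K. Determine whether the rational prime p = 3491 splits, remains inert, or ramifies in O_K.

inert

d = -253 ≡ 3 (mod 4), so O_K = ℤ[√-253] and disc(K) = 4d = -1012.
disc(K) = -1012 is not divisible by 3491; 3491 is unramified.
Compute (-253/3491) via Euler: 3238^((3491-1)/2) mod 3491 = 3490, so (-253/3491) = -1.
Legendre symbol -1 ⇒ 3491 is inert.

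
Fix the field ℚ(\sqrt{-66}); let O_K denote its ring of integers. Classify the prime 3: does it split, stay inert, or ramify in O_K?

ramified

d = -66 ≡ 2 (mod 4), so O_K = ℤ[√-66] and disc(K) = 4d = -264.
Ramification test: 3 | -264. The prime 3 ramifies in K.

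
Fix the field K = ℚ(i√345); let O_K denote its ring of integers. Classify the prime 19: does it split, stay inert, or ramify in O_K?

p splits

d = -345 ≡ 3 (mod 4), so O_K = ℤ[√-345] and disc(K) = 4d = -1380.
disc(K) = -1380 is not divisible by 19; 19 is unramified.
Euler's criterion: (-345)^9 mod 19 = 1. Thus (-345|19) = 1.
(-345/19) = 1, so 19 splits.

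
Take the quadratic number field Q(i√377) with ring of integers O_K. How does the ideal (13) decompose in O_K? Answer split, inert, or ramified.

ramified — (13) = 𝔭²

Since -377 ≢ 1 mod 4, the ring of integers is ℤ[√-377] with discriminant 4·(-377) = -1508.
Ramification test: 13 | -1508. The prime 13 ramifies in K.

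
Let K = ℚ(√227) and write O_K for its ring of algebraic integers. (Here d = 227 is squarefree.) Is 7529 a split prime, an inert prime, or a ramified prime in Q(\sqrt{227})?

7529 remains inert

227 mod 4 = 3, hence disc K = 4·227 = 908 and O_K = ℤ[√227].
disc(K) = 908 is not divisible by 7529; 7529 is unramified.
(227/7529) = 227^3764 mod 7529 = 7528, giving Legendre symbol -1.
d is a non-residue mod p, hence 7529 remains inert in O_K.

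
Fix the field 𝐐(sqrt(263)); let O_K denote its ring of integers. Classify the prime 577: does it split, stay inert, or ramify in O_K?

263 mod 4 = 3, hence disc K = 4·263 = 1052 and O_K = ℤ[√263].
Since gcd(577, 1052) = 1 the prime 577 does not ramify.
Legendre symbol by Euler's criterion: (263/577) ≡ 263^288 ≡ 1 (mod 577), i.e. (263/577) = 1.
d is a quadratic residue mod p, hence 577 splits in O_K.

p splits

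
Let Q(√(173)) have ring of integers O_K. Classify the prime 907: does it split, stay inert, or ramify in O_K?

907 remains inert

173 mod 4 = 1, hence disc K = 173 and O_K = ℤ[(1+√173)/2].
Since gcd(907, 173) = 1 the prime 907 does not ramify.
Compute (173/907) via Euler: 173^((907-1)/2) mod 907 = 906, so (173/907) = -1.
d is a non-residue mod p, hence 907 remains inert in O_K.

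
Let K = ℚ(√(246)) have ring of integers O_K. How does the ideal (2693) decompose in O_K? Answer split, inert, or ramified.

remains prime (inert)

246 mod 4 = 2, hence disc K = 4·246 = 984 and O_K = ℤ[√246].
disc(K) = 984 is not divisible by 2693; 2693 is unramified.
(246/2693) = 246^1346 mod 2693 = 2692, giving Legendre symbol -1.
(246/2693) = -1, so 2693 is inert.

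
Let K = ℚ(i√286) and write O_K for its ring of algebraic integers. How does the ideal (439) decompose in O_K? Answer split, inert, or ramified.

-286 mod 4 = 2, hence disc K = 4·(-286) = -1144 and O_K = ℤ[√-286].
439 ∤ -1144, so 439 is unramified.
Compute (-286/439) via Euler: 153^((439-1)/2) mod 439 = 438, so (-286/439) = -1.
(-286/439) = -1, so 439 is inert.

inert — (439) stays prime in O_K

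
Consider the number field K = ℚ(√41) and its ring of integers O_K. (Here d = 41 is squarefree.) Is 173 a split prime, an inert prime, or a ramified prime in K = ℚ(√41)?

split — (173) = 𝔭₁𝔭₂ with 𝔭₁ ≠ 𝔭₂

Since 41 ≡ 1 mod 4, the ring of integers is ℤ[(1+√41)/2] with discriminant 41.
173 ∤ 41, so 173 is unramified.
(41/173) = 41^86 mod 173 = 1, giving Legendre symbol 1.
Legendre symbol 1 ⇒ 173 is split.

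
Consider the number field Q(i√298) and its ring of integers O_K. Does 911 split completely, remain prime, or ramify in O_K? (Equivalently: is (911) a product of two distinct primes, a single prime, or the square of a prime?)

inert — (911) stays prime in O_K

-298 mod 4 = 2, hence disc K = 4·(-298) = -1192 and O_K = ℤ[√-298].
Since gcd(911, -1192) = 1 the prime 911 does not ramify.
Euler's criterion: (-298)^455 mod 911 = 910. Thus (-298|911) = -1.
(-298/911) = -1, so 911 is inert.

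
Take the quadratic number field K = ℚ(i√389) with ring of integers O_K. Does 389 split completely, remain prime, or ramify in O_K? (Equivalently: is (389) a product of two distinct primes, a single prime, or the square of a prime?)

Since -389 ≢ 1 mod 4, the ring of integers is ℤ[√-389] with discriminant 4·(-389) = -1556.
Ramification test: 389 | -1556. The prime 389 ramifies in K.

389 is ramified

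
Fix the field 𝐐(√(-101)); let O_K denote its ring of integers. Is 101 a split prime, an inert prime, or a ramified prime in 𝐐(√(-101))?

101 is ramified

Since -101 ≢ 1 mod 4, the ring of integers is ℤ[√-101] with discriminant 4·(-101) = -404.
101 divides disc(K) = -404, so 101 ramifies.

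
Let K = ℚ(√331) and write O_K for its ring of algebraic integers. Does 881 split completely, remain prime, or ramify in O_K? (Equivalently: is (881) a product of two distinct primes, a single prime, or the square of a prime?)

d = 331 ≡ 3 (mod 4), so O_K = ℤ[√331] and disc(K) = 4d = 1324.
881 ∤ 1324, so 881 is unramified.
(331/881) = 331^440 mod 881 = 1, giving Legendre symbol 1.
Legendre symbol 1 ⇒ 881 is split.

splits completely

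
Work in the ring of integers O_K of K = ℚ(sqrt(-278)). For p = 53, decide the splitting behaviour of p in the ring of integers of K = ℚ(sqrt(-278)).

splits completely

d = -278 ≡ 2 (mod 4), so O_K = ℤ[√-278] and disc(K) = 4d = -1112.
disc(K) = -1112 is not divisible by 53; 53 is unramified.
Legendre symbol by Euler's criterion: (-278/53) ≡ (-278)^26 ≡ 1 (mod 53), i.e. (-278/53) = 1.
d is a quadratic residue mod p, hence 53 splits in O_K.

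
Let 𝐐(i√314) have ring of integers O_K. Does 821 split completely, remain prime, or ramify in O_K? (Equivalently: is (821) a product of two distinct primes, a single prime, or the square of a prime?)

d = -314 ≡ 2 (mod 4), so O_K = ℤ[√-314] and disc(K) = 4d = -1256.
Since gcd(821, -1256) = 1 the prime 821 does not ramify.
(-314/821) = 507^410 mod 821 = 820, giving Legendre symbol -1.
d is a non-residue mod p, hence 821 remains inert in O_K.

p is inert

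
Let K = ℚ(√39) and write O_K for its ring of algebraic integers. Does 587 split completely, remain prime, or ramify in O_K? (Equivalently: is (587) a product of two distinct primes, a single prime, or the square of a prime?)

39 mod 4 = 3, hence disc K = 4·39 = 156 and O_K = ℤ[√39].
Since gcd(587, 156) = 1 the prime 587 does not ramify.
Legendre symbol by Euler's criterion: (39/587) ≡ 39^293 ≡ 586 (mod 587), i.e. (39/587) = -1.
(39/587) = -1, so 587 is inert.

inert — (587) stays prime in O_K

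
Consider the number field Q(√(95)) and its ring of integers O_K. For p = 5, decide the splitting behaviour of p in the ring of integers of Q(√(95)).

Since 95 ≢ 1 mod 4, the ring of integers is ℤ[√95] with discriminant 4·95 = 380.
disc(K) = 380 = 5·76, so p = 5 is ramified.

ramifies in O_K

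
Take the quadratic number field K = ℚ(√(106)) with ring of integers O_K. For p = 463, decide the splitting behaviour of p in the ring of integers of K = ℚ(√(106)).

463 remains inert

106 mod 4 = 2, hence disc K = 4·106 = 424 and O_K = ℤ[√106].
Since gcd(463, 424) = 1 the prime 463 does not ramify.
Compute (106/463) via Euler: 106^((463-1)/2) mod 463 = 462, so (106/463) = -1.
(106/463) = -1, so 463 is inert.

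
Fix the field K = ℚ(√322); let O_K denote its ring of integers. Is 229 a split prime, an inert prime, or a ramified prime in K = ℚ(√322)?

322 mod 4 = 2, hence disc K = 4·322 = 1288 and O_K = ℤ[√322].
disc(K) = 1288 is not divisible by 229; 229 is unramified.
(322/229) = 93^114 mod 229 = 228, giving Legendre symbol -1.
Legendre symbol -1 ⇒ 229 is inert.

inert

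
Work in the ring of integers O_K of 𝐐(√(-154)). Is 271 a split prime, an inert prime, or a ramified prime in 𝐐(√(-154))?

remains prime (inert)

Since -154 ≢ 1 mod 4, the ring of integers is ℤ[√-154] with discriminant 4·(-154) = -616.
271 ∤ -616, so 271 is unramified.
Compute (-154/271) via Euler: 117^((271-1)/2) mod 271 = 270, so (-154/271) = -1.
Legendre symbol -1 ⇒ 271 is inert.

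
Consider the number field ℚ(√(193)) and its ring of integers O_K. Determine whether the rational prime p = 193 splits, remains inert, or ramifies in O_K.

p ramifies

Since 193 ≡ 1 mod 4, the ring of integers is ℤ[(1+√193)/2] with discriminant 193.
Ramification test: 193 | 193. The prime 193 ramifies in K.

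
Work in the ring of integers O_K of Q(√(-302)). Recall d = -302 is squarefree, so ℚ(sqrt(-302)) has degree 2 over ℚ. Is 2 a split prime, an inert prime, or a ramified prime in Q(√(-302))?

ramifies in O_K

d = -302 ≡ 2 (mod 4), so O_K = ℤ[√-302] and disc(K) = 4d = -1208.
Ramification test: 2 | -1208. The prime 2 ramifies in K.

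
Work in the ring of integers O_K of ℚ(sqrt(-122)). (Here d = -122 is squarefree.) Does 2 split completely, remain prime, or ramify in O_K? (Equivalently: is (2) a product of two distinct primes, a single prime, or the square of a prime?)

-122 mod 4 = 2, hence disc K = 4·(-122) = -488 and O_K = ℤ[√-122].
disc(K) = -488 = 2·(-244), so p = 2 is ramified.

ramifies in O_K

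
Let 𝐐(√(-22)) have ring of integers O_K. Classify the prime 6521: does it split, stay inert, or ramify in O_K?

d = -22 ≡ 2 (mod 4), so O_K = ℤ[√-22] and disc(K) = 4d = -88.
Since gcd(6521, -88) = 1 the prime 6521 does not ramify.
Compute (-22/6521) via Euler: 6499^((6521-1)/2) mod 6521 = 1, so (-22/6521) = 1.
(-22/6521) = 1, so 6521 splits.

6521 splits in O_K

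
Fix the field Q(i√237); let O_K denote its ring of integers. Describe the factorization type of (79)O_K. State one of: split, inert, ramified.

ramified — (79) = 𝔭²

Since -237 ≢ 1 mod 4, the ring of integers is ℤ[√-237] with discriminant 4·(-237) = -948.
79 divides disc(K) = -948, so 79 ramifies.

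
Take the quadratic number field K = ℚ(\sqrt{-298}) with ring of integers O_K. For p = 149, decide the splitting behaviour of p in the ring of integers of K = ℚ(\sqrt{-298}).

-298 mod 4 = 2, hence disc K = 4·(-298) = -1192 and O_K = ℤ[√-298].
disc(K) = -1192 = 149·(-8), so p = 149 is ramified.

149 is ramified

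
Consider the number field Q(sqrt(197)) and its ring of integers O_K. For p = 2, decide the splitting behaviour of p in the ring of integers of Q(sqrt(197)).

remains prime (inert)

d = 197 ≡ 1 (mod 4), so O_K = ℤ[(1+√197)/2] and disc(K) = d = 197.
Since gcd(2, 197) = 1 the prime 2 does not ramify.
Checking d mod 8: 197 ≡ 5. Hence 2 is inert in O_K.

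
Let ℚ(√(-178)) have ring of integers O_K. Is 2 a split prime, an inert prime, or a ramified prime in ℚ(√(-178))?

ramified

-178 mod 4 = 2, hence disc K = 4·(-178) = -712 and O_K = ℤ[√-178].
2 divides disc(K) = -712, so 2 ramifies.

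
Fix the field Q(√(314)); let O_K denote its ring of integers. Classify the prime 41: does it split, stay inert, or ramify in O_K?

d = 314 ≡ 2 (mod 4), so O_K = ℤ[√314] and disc(K) = 4d = 1256.
disc(K) = 1256 is not divisible by 41; 41 is unramified.
(314/41) = 27^20 mod 41 = 40, giving Legendre symbol -1.
d is a non-residue mod p, hence 41 remains inert in O_K.

41 remains inert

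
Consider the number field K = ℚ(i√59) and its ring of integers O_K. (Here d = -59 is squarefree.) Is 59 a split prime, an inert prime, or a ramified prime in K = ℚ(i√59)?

Since -59 ≡ 1 mod 4, the ring of integers is ℤ[(1+√-59)/2] with discriminant -59.
59 divides disc(K) = -59, so 59 ramifies.

ramified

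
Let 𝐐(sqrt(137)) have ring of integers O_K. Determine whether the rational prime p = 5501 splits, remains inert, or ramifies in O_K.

remains prime (inert)

Since 137 ≡ 1 mod 4, the ring of integers is ℤ[(1+√137)/2] with discriminant 137.
5501 ∤ 137, so 5501 is unramified.
Legendre symbol by Euler's criterion: (137/5501) ≡ 137^2750 ≡ 5500 (mod 5501), i.e. (137/5501) = -1.
(137/5501) = -1, so 5501 is inert.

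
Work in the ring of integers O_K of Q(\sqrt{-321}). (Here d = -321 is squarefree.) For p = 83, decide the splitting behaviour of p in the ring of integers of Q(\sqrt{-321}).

-321 mod 4 = 3, hence disc K = 4·(-321) = -1284 and O_K = ℤ[√-321].
disc(K) = -1284 is not divisible by 83; 83 is unramified.
Legendre symbol by Euler's criterion: (-321/83) ≡ (-321)^41 ≡ 1 (mod 83), i.e. (-321/83) = 1.
(-321/83) = 1, so 83 splits.

p splits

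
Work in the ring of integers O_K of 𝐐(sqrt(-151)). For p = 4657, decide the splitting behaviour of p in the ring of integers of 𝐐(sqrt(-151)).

p splits

Since -151 ≡ 1 mod 4, the ring of integers is ℤ[(1+√-151)/2] with discriminant -151.
4657 ∤ -151, so 4657 is unramified.
Euler's criterion: (-151)^2328 mod 4657 = 1. Thus (-151|4657) = 1.
Legendre symbol 1 ⇒ 4657 is split.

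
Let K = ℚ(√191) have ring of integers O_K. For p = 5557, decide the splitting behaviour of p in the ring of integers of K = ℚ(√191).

191 mod 4 = 3, hence disc K = 4·191 = 764 and O_K = ℤ[√191].
disc(K) = 764 is not divisible by 5557; 5557 is unramified.
Legendre symbol by Euler's criterion: (191/5557) ≡ 191^2778 ≡ 1 (mod 5557), i.e. (191/5557) = 1.
(191/5557) = 1, so 5557 splits.

5557 splits in O_K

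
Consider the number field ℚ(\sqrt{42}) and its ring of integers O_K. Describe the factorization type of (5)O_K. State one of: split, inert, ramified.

inert — (5) stays prime in O_K

Since 42 ≢ 1 mod 4, the ring of integers is ℤ[√42] with discriminant 4·42 = 168.
disc(K) = 168 is not divisible by 5; 5 is unramified.
Euler's criterion: 42^2 mod 5 = 4. Thus (42|5) = -1.
d is a non-residue mod p, hence 5 remains inert in O_K.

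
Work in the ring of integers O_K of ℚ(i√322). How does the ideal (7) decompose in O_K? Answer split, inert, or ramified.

-322 mod 4 = 2, hence disc K = 4·(-322) = -1288 and O_K = ℤ[√-322].
Ramification test: 7 | -1288. The prime 7 ramifies in K.

p ramifies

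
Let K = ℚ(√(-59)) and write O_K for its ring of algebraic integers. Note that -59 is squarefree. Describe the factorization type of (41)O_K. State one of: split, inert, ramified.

d = -59 ≡ 1 (mod 4), so O_K = ℤ[(1+√-59)/2] and disc(K) = d = -59.
41 ∤ -59, so 41 is unramified.
Legendre symbol by Euler's criterion: (-59/41) ≡ (-59)^20 ≡ 1 (mod 41), i.e. (-59/41) = 1.
(-59/41) = 1, so 41 splits.

split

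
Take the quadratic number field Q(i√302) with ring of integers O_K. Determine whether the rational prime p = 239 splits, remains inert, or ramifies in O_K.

Since -302 ≢ 1 mod 4, the ring of integers is ℤ[√-302] with discriminant 4·(-302) = -1208.
Since gcd(239, -1208) = 1 the prime 239 does not ramify.
(-302/239) = 176^119 mod 239 = 1, giving Legendre symbol 1.
d is a quadratic residue mod p, hence 239 splits in O_K.

split — (239) = 𝔭₁𝔭₂ with 𝔭₁ ≠ 𝔭₂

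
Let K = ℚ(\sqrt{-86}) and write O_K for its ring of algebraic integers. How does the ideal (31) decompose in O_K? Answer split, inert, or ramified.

Since -86 ≢ 1 mod 4, the ring of integers is ℤ[√-86] with discriminant 4·(-86) = -344.
31 ∤ -344, so 31 is unramified.
Euler's criterion: (-86)^15 mod 31 = 1. Thus (-86|31) = 1.
(-86/31) = 1, so 31 splits.

p splits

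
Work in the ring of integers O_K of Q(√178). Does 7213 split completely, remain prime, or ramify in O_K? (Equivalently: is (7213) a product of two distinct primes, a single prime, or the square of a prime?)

7213 remains inert

d = 178 ≡ 2 (mod 4), so O_K = ℤ[√178] and disc(K) = 4d = 712.
Since gcd(7213, 712) = 1 the prime 7213 does not ramify.
Compute (178/7213) via Euler: 178^((7213-1)/2) mod 7213 = 7212, so (178/7213) = -1.
(178/7213) = -1, so 7213 is inert.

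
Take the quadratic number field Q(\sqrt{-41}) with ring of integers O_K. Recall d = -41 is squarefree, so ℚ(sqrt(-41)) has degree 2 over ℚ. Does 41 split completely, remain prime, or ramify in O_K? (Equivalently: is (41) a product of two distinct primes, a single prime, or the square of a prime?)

d = -41 ≡ 3 (mod 4), so O_K = ℤ[√-41] and disc(K) = 4d = -164.
41 divides disc(K) = -164, so 41 ramifies.

ramified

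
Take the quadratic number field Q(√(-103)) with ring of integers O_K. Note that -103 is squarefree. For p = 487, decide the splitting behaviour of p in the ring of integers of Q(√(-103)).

Since -103 ≡ 1 mod 4, the ring of integers is ℤ[(1+√-103)/2] with discriminant -103.
Since gcd(487, -103) = 1 the prime 487 does not ramify.
(-103/487) = 384^243 mod 487 = 486, giving Legendre symbol -1.
Legendre symbol -1 ⇒ 487 is inert.

487 remains inert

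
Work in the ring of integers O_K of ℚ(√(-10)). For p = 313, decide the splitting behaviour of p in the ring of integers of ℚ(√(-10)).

d = -10 ≡ 2 (mod 4), so O_K = ℤ[√-10] and disc(K) = 4d = -40.
Since gcd(313, -40) = 1 the prime 313 does not ramify.
Compute (-10/313) via Euler: 303^((313-1)/2) mod 313 = 312, so (-10/313) = -1.
d is a non-residue mod p, hence 313 remains inert in O_K.

inert — (313) stays prime in O_K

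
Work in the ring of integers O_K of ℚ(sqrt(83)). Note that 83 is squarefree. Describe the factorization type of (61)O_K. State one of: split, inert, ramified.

d = 83 ≡ 3 (mod 4), so O_K = ℤ[√83] and disc(K) = 4d = 332.
Since gcd(61, 332) = 1 the prime 61 does not ramify.
Euler's criterion: 83^30 mod 61 = 1. Thus (83|61) = 1.
Legendre symbol 1 ⇒ 61 is split.

61 splits in O_K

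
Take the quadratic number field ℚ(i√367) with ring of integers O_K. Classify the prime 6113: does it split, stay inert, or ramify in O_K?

6113 remains inert

d = -367 ≡ 1 (mod 4), so O_K = ℤ[(1+√-367)/2] and disc(K) = d = -367.
disc(K) = -367 is not divisible by 6113; 6113 is unramified.
(-367/6113) = 5746^3056 mod 6113 = 6112, giving Legendre symbol -1.
(-367/6113) = -1, so 6113 is inert.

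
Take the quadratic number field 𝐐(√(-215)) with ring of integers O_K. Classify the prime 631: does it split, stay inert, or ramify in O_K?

Since -215 ≡ 1 mod 4, the ring of integers is ℤ[(1+√-215)/2] with discriminant -215.
Since gcd(631, -215) = 1 the prime 631 does not ramify.
Legendre symbol by Euler's criterion: (-215/631) ≡ (-215)^315 ≡ 630 (mod 631), i.e. (-215/631) = -1.
Legendre symbol -1 ⇒ 631 is inert.

p is inert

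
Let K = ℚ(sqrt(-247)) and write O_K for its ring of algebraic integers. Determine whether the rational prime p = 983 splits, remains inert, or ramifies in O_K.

-247 mod 4 = 1, hence disc K = -247 and O_K = ℤ[(1+√-247)/2].
983 ∤ -247, so 983 is unramified.
(-247/983) = 736^491 mod 983 = 1, giving Legendre symbol 1.
d is a quadratic residue mod p, hence 983 splits in O_K.

split — (983) = 𝔭₁𝔭₂ with 𝔭₁ ≠ 𝔭₂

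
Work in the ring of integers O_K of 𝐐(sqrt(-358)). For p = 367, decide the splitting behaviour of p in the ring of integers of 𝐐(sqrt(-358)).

Since -358 ≢ 1 mod 4, the ring of integers is ℤ[√-358] with discriminant 4·(-358) = -1432.
Since gcd(367, -1432) = 1 the prime 367 does not ramify.
(-358/367) = 9^183 mod 367 = 1, giving Legendre symbol 1.
Legendre symbol 1 ⇒ 367 is split.

p splits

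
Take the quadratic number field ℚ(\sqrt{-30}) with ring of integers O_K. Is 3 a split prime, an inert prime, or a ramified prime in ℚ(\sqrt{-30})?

d = -30 ≡ 2 (mod 4), so O_K = ℤ[√-30] and disc(K) = 4d = -120.
disc(K) = -120 = 3·(-40), so p = 3 is ramified.

3 is ramified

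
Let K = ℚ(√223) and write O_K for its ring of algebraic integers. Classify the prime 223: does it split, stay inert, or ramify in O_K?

ramifies in O_K

223 mod 4 = 3, hence disc K = 4·223 = 892 and O_K = ℤ[√223].
Ramification test: 223 | 892. The prime 223 ramifies in K.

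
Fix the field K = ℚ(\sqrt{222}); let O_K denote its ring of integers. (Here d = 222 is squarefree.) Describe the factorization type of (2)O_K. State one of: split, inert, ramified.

222 mod 4 = 2, hence disc K = 4·222 = 888 and O_K = ℤ[√222].
disc(K) = 888 = 2·444, so p = 2 is ramified.

ramifies in O_K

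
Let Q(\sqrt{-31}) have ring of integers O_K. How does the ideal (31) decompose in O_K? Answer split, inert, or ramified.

-31 mod 4 = 1, hence disc K = -31 and O_K = ℤ[(1+√-31)/2].
31 divides disc(K) = -31, so 31 ramifies.

ramified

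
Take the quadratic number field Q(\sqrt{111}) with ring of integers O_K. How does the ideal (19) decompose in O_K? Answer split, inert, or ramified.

split — (19) = 𝔭₁𝔭₂ with 𝔭₁ ≠ 𝔭₂

111 mod 4 = 3, hence disc K = 4·111 = 444 and O_K = ℤ[√111].
19 ∤ 444, so 19 is unramified.
Legendre symbol by Euler's criterion: (111/19) ≡ 111^9 ≡ 1 (mod 19), i.e. (111/19) = 1.
(111/19) = 1, so 19 splits.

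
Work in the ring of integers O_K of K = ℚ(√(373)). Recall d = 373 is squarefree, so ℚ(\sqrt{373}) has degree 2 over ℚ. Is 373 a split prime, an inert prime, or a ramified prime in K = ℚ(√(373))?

ramifies in O_K

Since 373 ≡ 1 mod 4, the ring of integers is ℤ[(1+√373)/2] with discriminant 373.
Ramification test: 373 | 373. The prime 373 ramifies in K.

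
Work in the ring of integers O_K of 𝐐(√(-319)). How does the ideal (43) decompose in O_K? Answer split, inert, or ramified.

-319 mod 4 = 1, hence disc K = -319 and O_K = ℤ[(1+√-319)/2].
disc(K) = -319 is not divisible by 43; 43 is unramified.
(-319/43) = 25^21 mod 43 = 1, giving Legendre symbol 1.
d is a quadratic residue mod p, hence 43 splits in O_K.

p splits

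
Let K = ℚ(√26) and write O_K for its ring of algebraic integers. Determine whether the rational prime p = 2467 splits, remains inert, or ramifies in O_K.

remains prime (inert)

26 mod 4 = 2, hence disc K = 4·26 = 104 and O_K = ℤ[√26].
2467 ∤ 104, so 2467 is unramified.
Legendre symbol by Euler's criterion: (26/2467) ≡ 26^1233 ≡ 2466 (mod 2467), i.e. (26/2467) = -1.
(26/2467) = -1, so 2467 is inert.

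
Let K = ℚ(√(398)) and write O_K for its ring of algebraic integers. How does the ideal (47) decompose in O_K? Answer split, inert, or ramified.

remains prime (inert)

398 mod 4 = 2, hence disc K = 4·398 = 1592 and O_K = ℤ[√398].
disc(K) = 1592 is not divisible by 47; 47 is unramified.
(398/47) = 22^23 mod 47 = 46, giving Legendre symbol -1.
Legendre symbol -1 ⇒ 47 is inert.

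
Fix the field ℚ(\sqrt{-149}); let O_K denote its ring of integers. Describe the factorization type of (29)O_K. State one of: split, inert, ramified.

-149 mod 4 = 3, hence disc K = 4·(-149) = -596 and O_K = ℤ[√-149].
Since gcd(29, -596) = 1 the prime 29 does not ramify.
(-149/29) = 25^14 mod 29 = 1, giving Legendre symbol 1.
(-149/29) = 1, so 29 splits.

split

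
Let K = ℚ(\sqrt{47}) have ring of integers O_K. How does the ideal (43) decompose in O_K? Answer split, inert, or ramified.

p splits

Since 47 ≢ 1 mod 4, the ring of integers is ℤ[√47] with discriminant 4·47 = 188.
disc(K) = 188 is not divisible by 43; 43 is unramified.
(47/43) = 4^21 mod 43 = 1, giving Legendre symbol 1.
Legendre symbol 1 ⇒ 43 is split.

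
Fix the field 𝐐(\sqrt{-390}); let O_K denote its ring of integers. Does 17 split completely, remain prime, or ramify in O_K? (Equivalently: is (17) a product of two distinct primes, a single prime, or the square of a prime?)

split — (17) = 𝔭₁𝔭₂ with 𝔭₁ ≠ 𝔭₂

d = -390 ≡ 2 (mod 4), so O_K = ℤ[√-390] and disc(K) = 4d = -1560.
disc(K) = -1560 is not divisible by 17; 17 is unramified.
Compute (-390/17) via Euler: 1^((17-1)/2) mod 17 = 1, so (-390/17) = 1.
d is a quadratic residue mod p, hence 17 splits in O_K.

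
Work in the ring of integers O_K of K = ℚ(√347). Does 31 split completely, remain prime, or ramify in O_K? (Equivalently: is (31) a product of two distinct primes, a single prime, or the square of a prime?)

d = 347 ≡ 3 (mod 4), so O_K = ℤ[√347] and disc(K) = 4d = 1388.
disc(K) = 1388 is not divisible by 31; 31 is unramified.
Legendre symbol by Euler's criterion: (347/31) ≡ 347^15 ≡ 30 (mod 31), i.e. (347/31) = -1.
Legendre symbol -1 ⇒ 31 is inert.

remains prime (inert)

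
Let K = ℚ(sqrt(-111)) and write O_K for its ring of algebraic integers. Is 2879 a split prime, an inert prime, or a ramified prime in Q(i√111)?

inert

Since -111 ≡ 1 mod 4, the ring of integers is ℤ[(1+√-111)/2] with discriminant -111.
2879 ∤ -111, so 2879 is unramified.
Euler's criterion: (-111)^1439 mod 2879 = 2878. Thus (-111|2879) = -1.
d is a non-residue mod p, hence 2879 remains inert in O_K.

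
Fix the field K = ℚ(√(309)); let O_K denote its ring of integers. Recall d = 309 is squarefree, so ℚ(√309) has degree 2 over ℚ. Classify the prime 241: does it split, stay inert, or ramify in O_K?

Since 309 ≡ 1 mod 4, the ring of integers is ℤ[(1+√309)/2] with discriminant 309.
disc(K) = 309 is not divisible by 241; 241 is unramified.
Compute (309/241) via Euler: 68^((241-1)/2) mod 241 = 240, so (309/241) = -1.
(309/241) = -1, so 241 is inert.

inert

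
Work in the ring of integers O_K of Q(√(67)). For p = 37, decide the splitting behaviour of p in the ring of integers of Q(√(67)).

37 splits in O_K

d = 67 ≡ 3 (mod 4), so O_K = ℤ[√67] and disc(K) = 4d = 268.
Since gcd(37, 268) = 1 the prime 37 does not ramify.
(67/37) = 30^18 mod 37 = 1, giving Legendre symbol 1.
(67/37) = 1, so 37 splits.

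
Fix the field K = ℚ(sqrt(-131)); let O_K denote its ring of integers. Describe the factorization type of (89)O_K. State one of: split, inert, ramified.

splits completely

-131 mod 4 = 1, hence disc K = -131 and O_K = ℤ[(1+√-131)/2].
89 ∤ -131, so 89 is unramified.
Compute (-131/89) via Euler: 47^((89-1)/2) mod 89 = 1, so (-131/89) = 1.
(-131/89) = 1, so 89 splits.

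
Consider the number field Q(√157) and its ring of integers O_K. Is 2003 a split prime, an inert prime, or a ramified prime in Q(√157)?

p is inert

d = 157 ≡ 1 (mod 4), so O_K = ℤ[(1+√157)/2] and disc(K) = d = 157.
Since gcd(2003, 157) = 1 the prime 2003 does not ramify.
(157/2003) = 157^1001 mod 2003 = 2002, giving Legendre symbol -1.
Legendre symbol -1 ⇒ 2003 is inert.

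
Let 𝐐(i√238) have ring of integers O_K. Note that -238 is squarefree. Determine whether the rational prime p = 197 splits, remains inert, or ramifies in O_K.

d = -238 ≡ 2 (mod 4), so O_K = ℤ[√-238] and disc(K) = 4d = -952.
disc(K) = -952 is not divisible by 197; 197 is unramified.
Legendre symbol by Euler's criterion: (-238/197) ≡ (-238)^98 ≡ 1 (mod 197), i.e. (-238/197) = 1.
d is a quadratic residue mod p, hence 197 splits in O_K.

split — (197) = 𝔭₁𝔭₂ with 𝔭₁ ≠ 𝔭₂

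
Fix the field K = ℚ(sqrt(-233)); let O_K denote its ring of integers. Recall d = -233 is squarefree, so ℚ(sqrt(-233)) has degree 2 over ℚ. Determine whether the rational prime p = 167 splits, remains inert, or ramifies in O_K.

Since -233 ≢ 1 mod 4, the ring of integers is ℤ[√-233] with discriminant 4·(-233) = -932.
167 ∤ -932, so 167 is unramified.
Compute (-233/167) via Euler: 101^((167-1)/2) mod 167 = 166, so (-233/167) = -1.
d is a non-residue mod p, hence 167 remains inert in O_K.

inert — (167) stays prime in O_K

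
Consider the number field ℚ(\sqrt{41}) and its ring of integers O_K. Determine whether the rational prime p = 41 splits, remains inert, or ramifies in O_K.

ramifies in O_K

41 mod 4 = 1, hence disc K = 41 and O_K = ℤ[(1+√41)/2].
41 divides disc(K) = 41, so 41 ramifies.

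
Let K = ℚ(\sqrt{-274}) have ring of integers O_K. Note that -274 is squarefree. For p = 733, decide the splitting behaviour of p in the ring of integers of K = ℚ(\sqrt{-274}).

Since -274 ≢ 1 mod 4, the ring of integers is ℤ[√-274] with discriminant 4·(-274) = -1096.
Since gcd(733, -1096) = 1 the prime 733 does not ramify.
(-274/733) = 459^366 mod 733 = 1, giving Legendre symbol 1.
Legendre symbol 1 ⇒ 733 is split.

splits completely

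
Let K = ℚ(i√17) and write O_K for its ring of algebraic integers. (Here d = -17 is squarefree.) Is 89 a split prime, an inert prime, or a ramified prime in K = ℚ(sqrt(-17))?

-17 mod 4 = 3, hence disc K = 4·(-17) = -68 and O_K = ℤ[√-17].
disc(K) = -68 is not divisible by 89; 89 is unramified.
Euler's criterion: (-17)^44 mod 89 = 1. Thus (-17|89) = 1.
(-17/89) = 1, so 89 splits.

splits completely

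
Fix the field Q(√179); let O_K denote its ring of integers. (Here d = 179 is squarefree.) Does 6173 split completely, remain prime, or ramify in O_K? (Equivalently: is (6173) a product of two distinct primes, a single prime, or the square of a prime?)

179 mod 4 = 3, hence disc K = 4·179 = 716 and O_K = ℤ[√179].
disc(K) = 716 is not divisible by 6173; 6173 is unramified.
Legendre symbol by Euler's criterion: (179/6173) ≡ 179^3086 ≡ 1 (mod 6173), i.e. (179/6173) = 1.
d is a quadratic residue mod p, hence 6173 splits in O_K.

split — (6173) = 𝔭₁𝔭₂ with 𝔭₁ ≠ 𝔭₂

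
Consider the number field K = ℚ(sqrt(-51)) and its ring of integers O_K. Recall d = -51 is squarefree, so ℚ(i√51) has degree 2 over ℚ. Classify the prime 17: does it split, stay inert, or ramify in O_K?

17 is ramified

Since -51 ≡ 1 mod 4, the ring of integers is ℤ[(1+√-51)/2] with discriminant -51.
disc(K) = -51 = 17·(-3), so p = 17 is ramified.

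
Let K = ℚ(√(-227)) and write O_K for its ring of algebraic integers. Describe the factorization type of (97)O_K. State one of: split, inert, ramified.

p splits

-227 mod 4 = 1, hence disc K = -227 and O_K = ℤ[(1+√-227)/2].
Since gcd(97, -227) = 1 the prime 97 does not ramify.
Euler's criterion: (-227)^48 mod 97 = 1. Thus (-227|97) = 1.
(-227/97) = 1, so 97 splits.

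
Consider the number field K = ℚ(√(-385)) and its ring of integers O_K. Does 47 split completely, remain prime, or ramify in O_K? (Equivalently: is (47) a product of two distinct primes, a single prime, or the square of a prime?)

p is inert

-385 mod 4 = 3, hence disc K = 4·(-385) = -1540 and O_K = ℤ[√-385].
Since gcd(47, -1540) = 1 the prime 47 does not ramify.
Legendre symbol by Euler's criterion: (-385/47) ≡ (-385)^23 ≡ 46 (mod 47), i.e. (-385/47) = -1.
(-385/47) = -1, so 47 is inert.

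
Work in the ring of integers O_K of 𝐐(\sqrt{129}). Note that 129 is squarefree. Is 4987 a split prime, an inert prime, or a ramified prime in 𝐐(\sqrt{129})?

inert — (4987) stays prime in O_K

d = 129 ≡ 1 (mod 4), so O_K = ℤ[(1+√129)/2] and disc(K) = d = 129.
4987 ∤ 129, so 4987 is unramified.
(129/4987) = 129^2493 mod 4987 = 4986, giving Legendre symbol -1.
d is a non-residue mod p, hence 4987 remains inert in O_K.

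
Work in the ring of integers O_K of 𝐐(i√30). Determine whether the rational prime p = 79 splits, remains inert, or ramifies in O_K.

p splits

Since -30 ≢ 1 mod 4, the ring of integers is ℤ[√-30] with discriminant 4·(-30) = -120.
Since gcd(79, -120) = 1 the prime 79 does not ramify.
Legendre symbol by Euler's criterion: (-30/79) ≡ (-30)^39 ≡ 1 (mod 79), i.e. (-30/79) = 1.
d is a quadratic residue mod p, hence 79 splits in O_K.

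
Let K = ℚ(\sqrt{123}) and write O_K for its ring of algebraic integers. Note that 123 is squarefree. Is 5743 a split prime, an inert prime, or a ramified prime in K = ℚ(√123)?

p splits

Since 123 ≢ 1 mod 4, the ring of integers is ℤ[√123] with discriminant 4·123 = 492.
disc(K) = 492 is not divisible by 5743; 5743 is unramified.
Compute (123/5743) via Euler: 123^((5743-1)/2) mod 5743 = 1, so (123/5743) = 1.
(123/5743) = 1, so 5743 splits.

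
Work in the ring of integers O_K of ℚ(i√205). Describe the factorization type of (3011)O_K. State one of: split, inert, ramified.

remains prime (inert)

Since -205 ≢ 1 mod 4, the ring of integers is ℤ[√-205] with discriminant 4·(-205) = -820.
Since gcd(3011, -820) = 1 the prime 3011 does not ramify.
Legendre symbol by Euler's criterion: (-205/3011) ≡ (-205)^1505 ≡ 3010 (mod 3011), i.e. (-205/3011) = -1.
(-205/3011) = -1, so 3011 is inert.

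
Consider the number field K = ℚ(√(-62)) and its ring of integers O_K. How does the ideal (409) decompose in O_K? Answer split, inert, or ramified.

-62 mod 4 = 2, hence disc K = 4·(-62) = -248 and O_K = ℤ[√-62].
409 ∤ -248, so 409 is unramified.
Compute (-62/409) via Euler: 347^((409-1)/2) mod 409 = 408, so (-62/409) = -1.
Legendre symbol -1 ⇒ 409 is inert.

409 remains inert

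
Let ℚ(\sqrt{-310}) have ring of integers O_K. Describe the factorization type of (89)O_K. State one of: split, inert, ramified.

d = -310 ≡ 2 (mod 4), so O_K = ℤ[√-310] and disc(K) = 4d = -1240.
89 ∤ -1240, so 89 is unramified.
Compute (-310/89) via Euler: 46^((89-1)/2) mod 89 = 88, so (-310/89) = -1.
d is a non-residue mod p, hence 89 remains inert in O_K.

inert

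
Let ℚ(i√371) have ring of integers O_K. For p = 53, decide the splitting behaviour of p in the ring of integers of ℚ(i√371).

-371 mod 4 = 1, hence disc K = -371 and O_K = ℤ[(1+√-371)/2].
disc(K) = -371 = 53·(-7), so p = 53 is ramified.

ramified — (53) = 𝔭²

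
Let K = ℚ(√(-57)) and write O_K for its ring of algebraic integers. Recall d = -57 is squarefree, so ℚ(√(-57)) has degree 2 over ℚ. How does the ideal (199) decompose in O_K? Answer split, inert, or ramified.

Since -57 ≢ 1 mod 4, the ring of integers is ℤ[√-57] with discriminant 4·(-57) = -228.
Since gcd(199, -228) = 1 the prime 199 does not ramify.
Compute (-57/199) via Euler: 142^((199-1)/2) mod 199 = 198, so (-57/199) = -1.
Legendre symbol -1 ⇒ 199 is inert.

inert — (199) stays prime in O_K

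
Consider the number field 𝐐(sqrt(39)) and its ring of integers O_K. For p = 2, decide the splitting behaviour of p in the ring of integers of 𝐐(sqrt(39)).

p ramifies

39 mod 4 = 3, hence disc K = 4·39 = 156 and O_K = ℤ[√39].
Ramification test: 2 | 156. The prime 2 ramifies in K.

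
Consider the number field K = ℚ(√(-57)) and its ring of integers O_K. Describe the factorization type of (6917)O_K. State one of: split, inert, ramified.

-57 mod 4 = 3, hence disc K = 4·(-57) = -228 and O_K = ℤ[√-57].
disc(K) = -228 is not divisible by 6917; 6917 is unramified.
Euler's criterion: (-57)^3458 mod 6917 = 6916. Thus (-57|6917) = -1.
(-57/6917) = -1, so 6917 is inert.

6917 remains inert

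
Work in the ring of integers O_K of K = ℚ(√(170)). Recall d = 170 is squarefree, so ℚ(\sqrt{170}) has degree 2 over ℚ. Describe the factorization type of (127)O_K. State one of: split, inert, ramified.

inert — (127) stays prime in O_K

d = 170 ≡ 2 (mod 4), so O_K = ℤ[√170] and disc(K) = 4d = 680.
Since gcd(127, 680) = 1 the prime 127 does not ramify.
Euler's criterion: 170^63 mod 127 = 126. Thus (170|127) = -1.
Legendre symbol -1 ⇒ 127 is inert.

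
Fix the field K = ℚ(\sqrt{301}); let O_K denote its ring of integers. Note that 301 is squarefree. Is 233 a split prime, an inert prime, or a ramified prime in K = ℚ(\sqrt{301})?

inert

d = 301 ≡ 1 (mod 4), so O_K = ℤ[(1+√301)/2] and disc(K) = d = 301.
233 ∤ 301, so 233 is unramified.
Euler's criterion: 301^116 mod 233 = 232. Thus (301|233) = -1.
d is a non-residue mod p, hence 233 remains inert in O_K.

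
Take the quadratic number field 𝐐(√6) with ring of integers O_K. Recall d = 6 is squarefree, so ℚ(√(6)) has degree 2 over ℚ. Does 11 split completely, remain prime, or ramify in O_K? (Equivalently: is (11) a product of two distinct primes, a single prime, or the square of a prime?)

p is inert

Since 6 ≢ 1 mod 4, the ring of integers is ℤ[√6] with discriminant 4·6 = 24.
disc(K) = 24 is not divisible by 11; 11 is unramified.
Euler's criterion: 6^5 mod 11 = 10. Thus (6|11) = -1.
d is a non-residue mod p, hence 11 remains inert in O_K.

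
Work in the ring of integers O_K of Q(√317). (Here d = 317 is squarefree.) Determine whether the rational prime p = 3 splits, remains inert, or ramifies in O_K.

d = 317 ≡ 1 (mod 4), so O_K = ℤ[(1+√317)/2] and disc(K) = d = 317.
Since gcd(3, 317) = 1 the prime 3 does not ramify.
Euler's criterion: 317^1 mod 3 = 2. Thus (317|3) = -1.
(317/3) = -1, so 3 is inert.

3 remains inert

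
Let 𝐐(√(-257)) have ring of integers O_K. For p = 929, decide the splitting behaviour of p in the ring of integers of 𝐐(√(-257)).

split — (929) = 𝔭₁𝔭₂ with 𝔭₁ ≠ 𝔭₂

Since -257 ≢ 1 mod 4, the ring of integers is ℤ[√-257] with discriminant 4·(-257) = -1028.
929 ∤ -1028, so 929 is unramified.
Euler's criterion: (-257)^464 mod 929 = 1. Thus (-257|929) = 1.
Legendre symbol 1 ⇒ 929 is split.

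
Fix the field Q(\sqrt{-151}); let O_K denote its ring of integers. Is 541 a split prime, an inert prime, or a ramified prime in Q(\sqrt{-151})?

split — (541) = 𝔭₁𝔭₂ with 𝔭₁ ≠ 𝔭₂

d = -151 ≡ 1 (mod 4), so O_K = ℤ[(1+√-151)/2] and disc(K) = d = -151.
541 ∤ -151, so 541 is unramified.
Euler's criterion: (-151)^270 mod 541 = 1. Thus (-151|541) = 1.
(-151/541) = 1, so 541 splits.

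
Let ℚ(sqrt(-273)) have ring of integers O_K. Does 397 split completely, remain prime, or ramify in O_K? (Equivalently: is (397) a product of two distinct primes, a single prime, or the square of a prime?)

split — (397) = 𝔭₁𝔭₂ with 𝔭₁ ≠ 𝔭₂

Since -273 ≢ 1 mod 4, the ring of integers is ℤ[√-273] with discriminant 4·(-273) = -1092.
397 ∤ -1092, so 397 is unramified.
Legendre symbol by Euler's criterion: (-273/397) ≡ (-273)^198 ≡ 1 (mod 397), i.e. (-273/397) = 1.
(-273/397) = 1, so 397 splits.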